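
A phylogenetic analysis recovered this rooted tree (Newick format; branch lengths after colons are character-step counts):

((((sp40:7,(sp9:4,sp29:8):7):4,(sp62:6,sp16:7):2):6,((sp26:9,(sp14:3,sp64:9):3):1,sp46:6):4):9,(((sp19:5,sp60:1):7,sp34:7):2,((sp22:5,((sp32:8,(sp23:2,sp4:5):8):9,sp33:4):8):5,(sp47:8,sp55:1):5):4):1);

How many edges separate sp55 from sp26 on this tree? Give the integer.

The MRCA of sp55 and sp26 is the root of the tree.
From sp55 up to that node: 4 branches. From sp26 up to the same node: 4 branches. Total: 4 + 4 = 8.

8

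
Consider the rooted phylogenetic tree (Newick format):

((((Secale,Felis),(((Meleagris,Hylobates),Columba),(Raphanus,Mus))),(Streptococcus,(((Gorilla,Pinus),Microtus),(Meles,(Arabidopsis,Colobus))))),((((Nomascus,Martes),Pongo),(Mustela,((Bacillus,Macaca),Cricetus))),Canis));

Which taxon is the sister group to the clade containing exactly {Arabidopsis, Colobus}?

The clade containing exactly {Arabidopsis, Colobus} attaches to the tree at the node subtending (Meles,(Arabidopsis,Colobus)).
The other lineage descending from that same node — the sister group — is the single tip Meles.

Meles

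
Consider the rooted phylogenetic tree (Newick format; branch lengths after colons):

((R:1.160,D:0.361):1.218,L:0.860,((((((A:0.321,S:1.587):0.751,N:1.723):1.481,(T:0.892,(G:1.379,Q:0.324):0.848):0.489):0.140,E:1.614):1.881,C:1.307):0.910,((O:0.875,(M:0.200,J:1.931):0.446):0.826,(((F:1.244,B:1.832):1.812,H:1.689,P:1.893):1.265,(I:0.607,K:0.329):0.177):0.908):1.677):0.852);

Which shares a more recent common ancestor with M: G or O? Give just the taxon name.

O

The MRCA of M and O subtends (O,(M,J)) (3 taxa).
The MRCA of M and G subtends ((((((A,S),N),(T,(G,Q))),E),C),((O,(M,J)),(((F,B),H,P),(I,K)))) (17 taxa).
The first is nested inside the second, so M shares a more recent common ancestor with O.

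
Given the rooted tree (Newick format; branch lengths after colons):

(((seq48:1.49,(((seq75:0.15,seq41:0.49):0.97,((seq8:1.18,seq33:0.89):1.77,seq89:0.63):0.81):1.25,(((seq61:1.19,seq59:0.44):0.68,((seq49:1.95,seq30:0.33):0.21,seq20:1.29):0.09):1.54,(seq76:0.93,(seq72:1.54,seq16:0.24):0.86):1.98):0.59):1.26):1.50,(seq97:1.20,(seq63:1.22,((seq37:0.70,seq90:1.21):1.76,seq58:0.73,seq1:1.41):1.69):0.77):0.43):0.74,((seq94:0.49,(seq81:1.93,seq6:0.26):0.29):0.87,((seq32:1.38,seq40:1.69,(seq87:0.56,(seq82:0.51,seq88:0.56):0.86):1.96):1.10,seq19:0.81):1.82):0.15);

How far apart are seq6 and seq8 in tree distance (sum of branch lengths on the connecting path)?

10.08

The path runs seq6 → … → MRCA → … → seq8; the MRCA is the root of the tree.
Branch lengths along that path: 0.26 + 0.29 + 0.87 + 0.15 + 0.74 + 1.50 + 1.26 + 1.25 + 0.81 + 1.77 + 1.18 = 10.08.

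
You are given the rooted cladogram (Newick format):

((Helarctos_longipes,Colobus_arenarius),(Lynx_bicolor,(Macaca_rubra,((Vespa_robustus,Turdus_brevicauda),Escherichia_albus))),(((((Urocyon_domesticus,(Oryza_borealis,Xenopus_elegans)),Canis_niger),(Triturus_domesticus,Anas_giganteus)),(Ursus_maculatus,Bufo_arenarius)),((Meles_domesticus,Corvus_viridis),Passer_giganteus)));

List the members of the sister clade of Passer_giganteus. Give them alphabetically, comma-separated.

Passer_giganteus attaches to the tree at the node subtending ((Meles_domesticus,Corvus_viridis),Passer_giganteus).
The other lineage descending from that same node — the sister group — is (Meles_domesticus,Corvus_viridis); its 2 tips in alphabetical order are the answer.

Corvus_viridis, Meles_domesticus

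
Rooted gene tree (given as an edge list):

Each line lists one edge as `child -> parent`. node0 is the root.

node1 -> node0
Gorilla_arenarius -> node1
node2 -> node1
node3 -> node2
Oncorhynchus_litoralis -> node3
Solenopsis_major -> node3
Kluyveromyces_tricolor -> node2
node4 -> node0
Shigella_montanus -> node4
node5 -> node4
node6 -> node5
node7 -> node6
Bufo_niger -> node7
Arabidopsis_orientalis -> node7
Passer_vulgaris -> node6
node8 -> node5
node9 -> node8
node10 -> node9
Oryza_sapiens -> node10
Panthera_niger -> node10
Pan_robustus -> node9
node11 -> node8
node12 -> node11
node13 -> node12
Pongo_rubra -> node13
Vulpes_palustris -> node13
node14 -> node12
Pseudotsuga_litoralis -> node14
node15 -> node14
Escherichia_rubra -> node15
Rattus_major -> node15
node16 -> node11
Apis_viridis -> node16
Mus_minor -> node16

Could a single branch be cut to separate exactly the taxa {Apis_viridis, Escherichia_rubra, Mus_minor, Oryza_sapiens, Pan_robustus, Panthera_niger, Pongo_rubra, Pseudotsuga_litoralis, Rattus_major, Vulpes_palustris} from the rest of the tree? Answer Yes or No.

The most recent common ancestor of these taxa subtends (((Oryza_sapiens,Panthera_niger),Pan_robustus),(((Pongo_rubra,Vulpes_palustris),(Pseudotsuga_litoralis,(Escherichia_rubra,Rattus_major))),(Apis_viridis,Mus_minor))).
That clade has exactly 10 tips — every listed taxon and nothing else — so the group is monophyletic.

Yes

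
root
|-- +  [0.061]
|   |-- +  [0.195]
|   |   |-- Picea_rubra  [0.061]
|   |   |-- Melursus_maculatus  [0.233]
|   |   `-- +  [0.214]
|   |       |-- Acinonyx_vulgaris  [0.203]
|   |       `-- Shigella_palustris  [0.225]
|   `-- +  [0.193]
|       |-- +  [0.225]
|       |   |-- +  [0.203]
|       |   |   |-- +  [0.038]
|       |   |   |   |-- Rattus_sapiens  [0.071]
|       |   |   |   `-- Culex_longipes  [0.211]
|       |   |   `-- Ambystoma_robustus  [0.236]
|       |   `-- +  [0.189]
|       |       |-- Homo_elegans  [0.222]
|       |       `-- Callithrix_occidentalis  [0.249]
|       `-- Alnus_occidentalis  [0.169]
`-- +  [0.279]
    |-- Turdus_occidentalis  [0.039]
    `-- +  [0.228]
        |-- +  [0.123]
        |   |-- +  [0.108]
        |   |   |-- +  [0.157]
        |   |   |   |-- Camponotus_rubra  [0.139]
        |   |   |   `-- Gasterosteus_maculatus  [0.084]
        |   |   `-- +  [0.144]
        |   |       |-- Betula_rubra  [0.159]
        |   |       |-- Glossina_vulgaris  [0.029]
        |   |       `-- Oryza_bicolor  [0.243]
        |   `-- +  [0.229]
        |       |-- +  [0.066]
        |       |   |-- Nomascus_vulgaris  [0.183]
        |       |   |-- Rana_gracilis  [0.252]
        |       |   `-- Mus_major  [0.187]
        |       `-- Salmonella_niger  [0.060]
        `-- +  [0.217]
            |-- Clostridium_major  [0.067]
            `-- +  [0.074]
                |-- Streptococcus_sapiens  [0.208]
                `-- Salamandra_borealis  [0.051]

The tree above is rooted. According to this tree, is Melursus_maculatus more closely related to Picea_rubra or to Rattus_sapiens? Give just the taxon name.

The MRCA of Melursus_maculatus and Picea_rubra subtends (Picea_rubra,Melursus_maculatus,(Acinonyx_vulgaris,Shigella_palustris)) (4 taxa).
The MRCA of Melursus_maculatus and Rattus_sapiens subtends ((Picea_rubra,Melursus_maculatus,(Acinonyx_vulgaris,Shigella_palustris)),((((Rattus_sapiens,Culex_longipes),Ambystoma_robustus),(Homo_elegans,Callithrix_occidentalis)),Alnus_occidentalis)) (10 taxa).
The first is nested inside the second, so Melursus_maculatus shares a more recent common ancestor with Picea_rubra.

Picea_rubra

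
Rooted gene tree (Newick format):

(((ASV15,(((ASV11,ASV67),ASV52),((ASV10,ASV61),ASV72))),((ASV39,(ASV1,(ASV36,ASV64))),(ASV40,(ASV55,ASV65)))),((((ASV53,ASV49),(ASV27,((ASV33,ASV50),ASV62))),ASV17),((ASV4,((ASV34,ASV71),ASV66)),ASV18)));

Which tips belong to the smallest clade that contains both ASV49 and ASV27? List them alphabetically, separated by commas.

Tracing ASV49: it sits inside (ASV53,ASV49).
Tracing ASV27: it sits inside (ASV27,((ASV33,ASV50),ASV62)).
The smallest clade enclosing both is ((ASV53,ASV49),(ASV27,((ASV33,ASV50),ASV62))); the answer is its 6 terminal taxa in alphabetical order.

ASV27, ASV33, ASV49, ASV50, ASV53, ASV62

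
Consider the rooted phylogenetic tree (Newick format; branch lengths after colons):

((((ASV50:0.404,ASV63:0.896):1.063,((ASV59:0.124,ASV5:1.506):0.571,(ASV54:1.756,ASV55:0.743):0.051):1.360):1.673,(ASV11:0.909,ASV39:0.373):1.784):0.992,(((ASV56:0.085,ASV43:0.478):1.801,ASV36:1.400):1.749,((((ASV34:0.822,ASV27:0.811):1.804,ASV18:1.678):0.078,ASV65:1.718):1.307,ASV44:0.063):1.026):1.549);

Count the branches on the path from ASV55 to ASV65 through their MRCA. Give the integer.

9

The MRCA of ASV55 and ASV65 is the root of the tree.
From ASV55 up to that node: 5 branches. From ASV65 up to the same node: 4 branches. Total: 5 + 4 = 9.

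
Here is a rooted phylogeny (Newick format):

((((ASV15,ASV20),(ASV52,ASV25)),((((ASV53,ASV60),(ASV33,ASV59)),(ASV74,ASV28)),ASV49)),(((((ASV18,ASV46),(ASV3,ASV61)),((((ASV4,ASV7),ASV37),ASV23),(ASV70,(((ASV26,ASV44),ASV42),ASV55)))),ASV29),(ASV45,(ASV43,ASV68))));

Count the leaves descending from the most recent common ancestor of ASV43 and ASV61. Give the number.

The MRCA of ASV43 and ASV61 is the node subtending (((((ASV18,ASV46),(ASV3,ASV61)),((((ASV4,ASV7),ASV37),ASV23),(ASV70,(((ASV26,ASV44),ASV42),ASV55)))),ASV29),(ASV45,(ASV43,ASV68))).
That clade contains 17 terminal taxa: ASV18, ASV23, ASV26, ASV29, ASV3, ASV37, ASV4, ASV42, ASV43, ASV44, ASV45, ASV46, ASV55, ASV61, ASV68, ASV7, ASV70.

17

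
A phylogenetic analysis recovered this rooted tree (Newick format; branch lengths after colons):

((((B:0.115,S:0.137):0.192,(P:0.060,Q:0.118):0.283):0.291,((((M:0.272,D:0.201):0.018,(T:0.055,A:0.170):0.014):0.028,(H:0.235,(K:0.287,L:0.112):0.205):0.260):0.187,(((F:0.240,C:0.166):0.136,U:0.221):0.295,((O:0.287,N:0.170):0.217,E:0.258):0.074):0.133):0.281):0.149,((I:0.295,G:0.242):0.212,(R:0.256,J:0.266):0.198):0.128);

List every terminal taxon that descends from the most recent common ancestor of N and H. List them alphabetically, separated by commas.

Tracing N: it sits inside (O,N).
Tracing H: it sits inside (H,(K,L)).
The smallest clade enclosing both is ((((M,D),(T,A)),(H,(K,L))),(((F,C),U),((O,N),E))); the answer is its 13 terminal taxa in alphabetical order.

A, C, D, E, F, H, K, L, M, N, O, T, U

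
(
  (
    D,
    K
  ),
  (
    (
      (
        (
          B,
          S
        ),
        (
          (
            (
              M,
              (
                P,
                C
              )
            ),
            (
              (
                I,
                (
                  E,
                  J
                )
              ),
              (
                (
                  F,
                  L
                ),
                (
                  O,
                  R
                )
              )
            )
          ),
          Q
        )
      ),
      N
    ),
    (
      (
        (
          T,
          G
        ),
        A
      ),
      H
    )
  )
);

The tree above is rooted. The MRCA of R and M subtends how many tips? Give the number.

The MRCA of R and M is the node subtending ((M,(P,C)),((I,(E,J)),((F,L),(O,R)))).
That clade contains 10 terminal taxa: C, E, F, I, J, L, M, O, P, R.

10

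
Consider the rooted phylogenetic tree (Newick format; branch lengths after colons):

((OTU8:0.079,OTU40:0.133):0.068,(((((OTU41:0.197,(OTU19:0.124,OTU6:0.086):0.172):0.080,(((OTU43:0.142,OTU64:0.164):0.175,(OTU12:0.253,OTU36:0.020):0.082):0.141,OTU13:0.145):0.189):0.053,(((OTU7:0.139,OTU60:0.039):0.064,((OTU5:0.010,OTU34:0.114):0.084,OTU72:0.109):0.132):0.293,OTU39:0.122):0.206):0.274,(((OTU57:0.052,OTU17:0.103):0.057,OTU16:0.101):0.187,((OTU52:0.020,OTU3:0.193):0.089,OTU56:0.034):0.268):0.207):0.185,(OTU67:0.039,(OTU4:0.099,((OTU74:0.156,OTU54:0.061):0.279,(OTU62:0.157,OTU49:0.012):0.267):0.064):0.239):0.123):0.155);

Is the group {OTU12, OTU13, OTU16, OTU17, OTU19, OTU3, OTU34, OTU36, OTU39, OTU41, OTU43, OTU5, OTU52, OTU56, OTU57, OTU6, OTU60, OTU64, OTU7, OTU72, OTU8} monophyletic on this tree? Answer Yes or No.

The MRCA of the listed taxa is the root, so the smallest clade containing them is the whole tree.
That clade also contains OTU4, OTU40, OTU49, OTU54, OTU62, OTU67, OTU74, which are not in the proposed group, so the group is not monophyletic.

No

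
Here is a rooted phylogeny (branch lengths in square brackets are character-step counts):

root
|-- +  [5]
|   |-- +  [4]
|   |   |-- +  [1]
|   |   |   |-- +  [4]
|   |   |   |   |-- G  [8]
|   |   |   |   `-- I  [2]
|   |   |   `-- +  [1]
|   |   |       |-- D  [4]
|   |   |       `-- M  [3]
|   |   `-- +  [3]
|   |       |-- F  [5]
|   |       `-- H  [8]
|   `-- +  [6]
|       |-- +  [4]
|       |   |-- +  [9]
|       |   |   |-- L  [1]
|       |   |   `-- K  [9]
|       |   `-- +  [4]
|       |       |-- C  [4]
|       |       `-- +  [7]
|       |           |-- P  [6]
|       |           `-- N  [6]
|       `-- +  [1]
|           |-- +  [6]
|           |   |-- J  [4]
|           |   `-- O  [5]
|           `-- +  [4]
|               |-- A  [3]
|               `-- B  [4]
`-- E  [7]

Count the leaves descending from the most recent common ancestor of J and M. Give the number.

The MRCA of J and M is the node subtending ((((G,I),(D,M)),(F,H)),(((L,K),(C,(P,N))),((J,O),(A,B)))).
That clade contains 15 terminal taxa: A, B, C, D, F, G, H, I, J, K, L, M, N, O, P.

15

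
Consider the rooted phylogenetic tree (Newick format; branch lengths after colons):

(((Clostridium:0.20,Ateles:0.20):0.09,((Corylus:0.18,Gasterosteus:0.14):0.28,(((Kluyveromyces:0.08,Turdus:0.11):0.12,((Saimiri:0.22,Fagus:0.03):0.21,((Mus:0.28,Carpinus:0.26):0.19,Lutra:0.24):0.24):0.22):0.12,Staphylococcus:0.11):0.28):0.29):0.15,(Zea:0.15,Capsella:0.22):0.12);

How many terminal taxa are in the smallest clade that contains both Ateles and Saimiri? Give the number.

The MRCA of Ateles and Saimiri is the node subtending ((Clostridium,Ateles),((Corylus,Gasterosteus),(((Kluyveromyces,Turdus),((Saimiri,Fagus),((Mus,Carpinus),Lutra))),Staphylococcus))).
That clade contains 12 terminal taxa: Ateles, Carpinus, Clostridium, Corylus, Fagus, Gasterosteus, Kluyveromyces, Lutra, Mus, Saimiri, Staphylococcus, Turdus.

12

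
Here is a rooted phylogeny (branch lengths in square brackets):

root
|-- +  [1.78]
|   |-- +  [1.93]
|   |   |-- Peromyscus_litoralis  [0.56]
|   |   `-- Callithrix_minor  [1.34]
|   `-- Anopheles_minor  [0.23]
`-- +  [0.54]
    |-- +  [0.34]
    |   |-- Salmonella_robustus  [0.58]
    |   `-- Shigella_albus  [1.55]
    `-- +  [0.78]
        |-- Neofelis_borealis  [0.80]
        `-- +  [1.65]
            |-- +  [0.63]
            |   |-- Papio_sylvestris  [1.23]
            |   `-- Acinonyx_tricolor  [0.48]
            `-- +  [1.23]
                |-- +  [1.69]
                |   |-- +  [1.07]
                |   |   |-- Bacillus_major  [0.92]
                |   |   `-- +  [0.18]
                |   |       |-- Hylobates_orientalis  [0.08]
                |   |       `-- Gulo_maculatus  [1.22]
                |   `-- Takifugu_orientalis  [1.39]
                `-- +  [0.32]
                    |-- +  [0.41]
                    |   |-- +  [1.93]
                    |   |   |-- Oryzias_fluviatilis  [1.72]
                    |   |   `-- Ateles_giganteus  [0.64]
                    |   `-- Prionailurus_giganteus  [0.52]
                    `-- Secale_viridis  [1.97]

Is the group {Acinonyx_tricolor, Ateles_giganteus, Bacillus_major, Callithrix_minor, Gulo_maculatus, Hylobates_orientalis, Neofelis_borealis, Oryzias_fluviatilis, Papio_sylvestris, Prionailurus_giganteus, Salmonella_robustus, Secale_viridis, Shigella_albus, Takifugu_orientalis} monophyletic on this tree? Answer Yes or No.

No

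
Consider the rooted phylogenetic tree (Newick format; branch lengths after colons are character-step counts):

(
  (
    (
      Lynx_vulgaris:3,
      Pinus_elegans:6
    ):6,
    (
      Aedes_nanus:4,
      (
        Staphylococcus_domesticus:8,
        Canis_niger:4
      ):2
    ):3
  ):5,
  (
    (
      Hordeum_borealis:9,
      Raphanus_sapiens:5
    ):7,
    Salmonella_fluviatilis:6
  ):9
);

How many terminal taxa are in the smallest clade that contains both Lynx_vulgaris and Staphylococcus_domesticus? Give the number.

The MRCA of Lynx_vulgaris and Staphylococcus_domesticus is the node subtending ((Lynx_vulgaris,Pinus_elegans),(Aedes_nanus,(Staphylococcus_domesticus,Canis_niger))).
That clade contains 5 terminal taxa: Aedes_nanus, Canis_niger, Lynx_vulgaris, Pinus_elegans, Staphylococcus_domesticus.

5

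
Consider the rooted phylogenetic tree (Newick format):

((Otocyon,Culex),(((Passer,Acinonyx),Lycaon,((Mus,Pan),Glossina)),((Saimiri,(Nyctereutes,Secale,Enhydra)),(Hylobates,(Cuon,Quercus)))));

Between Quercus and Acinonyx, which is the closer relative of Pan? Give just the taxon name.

Acinonyx

The MRCA of Pan and Acinonyx subtends ((Passer,Acinonyx),Lycaon,((Mus,Pan),Glossina)) (6 taxa).
The MRCA of Pan and Quercus subtends (((Passer,Acinonyx),Lycaon,((Mus,Pan),Glossina)),((Saimiri,(Nyctereutes,Secale,Enhydra)),(Hylobates,(Cuon,Quercus)))) (13 taxa).
The first is nested inside the second, so Pan shares a more recent common ancestor with Acinonyx.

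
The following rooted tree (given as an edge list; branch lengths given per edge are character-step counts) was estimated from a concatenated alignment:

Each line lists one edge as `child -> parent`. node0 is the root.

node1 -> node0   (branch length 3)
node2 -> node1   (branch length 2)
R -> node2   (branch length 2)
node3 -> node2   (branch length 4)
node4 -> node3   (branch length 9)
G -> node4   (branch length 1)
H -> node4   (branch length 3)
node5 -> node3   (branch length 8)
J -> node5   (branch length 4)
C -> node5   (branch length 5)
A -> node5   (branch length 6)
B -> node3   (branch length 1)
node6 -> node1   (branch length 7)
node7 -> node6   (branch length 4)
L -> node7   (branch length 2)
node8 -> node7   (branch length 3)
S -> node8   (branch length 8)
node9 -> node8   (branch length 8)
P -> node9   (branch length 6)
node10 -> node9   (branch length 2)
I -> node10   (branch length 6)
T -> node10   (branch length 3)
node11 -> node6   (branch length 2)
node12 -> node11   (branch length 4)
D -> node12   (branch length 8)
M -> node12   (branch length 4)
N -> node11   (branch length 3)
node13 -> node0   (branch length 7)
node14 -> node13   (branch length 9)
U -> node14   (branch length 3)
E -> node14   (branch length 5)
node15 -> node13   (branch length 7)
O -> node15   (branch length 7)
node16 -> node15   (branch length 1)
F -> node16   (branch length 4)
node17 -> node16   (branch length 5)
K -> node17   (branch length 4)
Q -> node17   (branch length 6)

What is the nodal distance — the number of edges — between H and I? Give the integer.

10

The MRCA of H and I is the node subtending ((R,((G,H),(J,C,A),B)),((L,(S,(P,(I,T)))),((D,M),N))).
From H up to that node: 4 branches. From I up to the same node: 6 branches. Total: 4 + 6 = 10.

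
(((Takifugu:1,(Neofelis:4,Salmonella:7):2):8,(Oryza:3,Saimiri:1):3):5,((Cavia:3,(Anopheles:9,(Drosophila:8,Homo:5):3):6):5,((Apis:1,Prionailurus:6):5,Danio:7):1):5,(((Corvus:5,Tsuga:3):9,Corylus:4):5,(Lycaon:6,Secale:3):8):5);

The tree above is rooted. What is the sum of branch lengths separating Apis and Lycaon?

The path runs Apis → … → MRCA → … → Lycaon; the MRCA is the root of the tree.
Branch lengths along that path: 1 + 5 + 1 + 5 + 5 + 8 + 6 = 31.

31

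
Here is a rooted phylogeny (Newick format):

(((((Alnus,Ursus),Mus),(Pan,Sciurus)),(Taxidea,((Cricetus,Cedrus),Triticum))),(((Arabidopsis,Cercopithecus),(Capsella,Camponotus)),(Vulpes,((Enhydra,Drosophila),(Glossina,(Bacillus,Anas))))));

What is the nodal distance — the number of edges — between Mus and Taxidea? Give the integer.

5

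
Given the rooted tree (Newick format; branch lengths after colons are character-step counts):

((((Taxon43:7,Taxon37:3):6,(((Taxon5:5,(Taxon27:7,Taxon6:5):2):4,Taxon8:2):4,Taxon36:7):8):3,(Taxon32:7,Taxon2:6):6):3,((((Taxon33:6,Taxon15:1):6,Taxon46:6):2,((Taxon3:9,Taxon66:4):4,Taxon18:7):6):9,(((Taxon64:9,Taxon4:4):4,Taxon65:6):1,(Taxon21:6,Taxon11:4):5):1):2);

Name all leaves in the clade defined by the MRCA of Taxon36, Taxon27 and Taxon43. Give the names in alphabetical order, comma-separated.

Tracing Taxon36: it sits inside (((Taxon5,(Taxon27,Taxon6)),Taxon8),Taxon36).
Tracing Taxon27: it sits inside (Taxon27,Taxon6).
Tracing Taxon43: it sits inside (Taxon43,Taxon37).
The smallest clade enclosing all 3 is ((Taxon43,Taxon37),(((Taxon5,(Taxon27,Taxon6)),Taxon8),Taxon36)); the answer is its 7 terminal taxa in alphabetical order.

Taxon27, Taxon36, Taxon37, Taxon43, Taxon5, Taxon6, Taxon8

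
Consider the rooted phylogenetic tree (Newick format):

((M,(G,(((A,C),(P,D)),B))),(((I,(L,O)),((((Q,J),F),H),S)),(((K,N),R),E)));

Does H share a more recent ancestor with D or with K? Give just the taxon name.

The MRCA of H and K subtends (((I,(L,O)),((((Q,J),F),H),S)),(((K,N),R),E)) (12 taxa).
The MRCA of H and D is the root, subtending the entire tree (19 taxa).
The first is nested inside the second, so H shares a more recent common ancestor with K.

K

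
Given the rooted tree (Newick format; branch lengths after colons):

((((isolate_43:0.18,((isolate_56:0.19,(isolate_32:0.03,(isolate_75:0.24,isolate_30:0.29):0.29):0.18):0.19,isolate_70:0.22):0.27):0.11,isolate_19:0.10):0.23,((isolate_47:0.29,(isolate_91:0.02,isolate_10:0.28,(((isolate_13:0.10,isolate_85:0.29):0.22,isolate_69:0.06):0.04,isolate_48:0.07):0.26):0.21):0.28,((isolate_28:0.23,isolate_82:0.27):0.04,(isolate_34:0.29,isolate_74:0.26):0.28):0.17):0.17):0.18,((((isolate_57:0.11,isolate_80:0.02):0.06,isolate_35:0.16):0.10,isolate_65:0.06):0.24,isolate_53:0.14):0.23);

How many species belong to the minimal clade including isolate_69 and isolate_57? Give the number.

23

The MRCA of isolate_69 and isolate_57 is the root, so the clade is the entire tree.
That clade contains 23 terminal taxa: isolate_10, isolate_13, isolate_19, isolate_28, isolate_30, isolate_32, isolate_34, isolate_35, isolate_43, isolate_47, isolate_48, isolate_53, isolate_56, isolate_57, isolate_65, isolate_69, isolate_70, isolate_74, isolate_75, isolate_80, isolate_82, isolate_85, isolate_91.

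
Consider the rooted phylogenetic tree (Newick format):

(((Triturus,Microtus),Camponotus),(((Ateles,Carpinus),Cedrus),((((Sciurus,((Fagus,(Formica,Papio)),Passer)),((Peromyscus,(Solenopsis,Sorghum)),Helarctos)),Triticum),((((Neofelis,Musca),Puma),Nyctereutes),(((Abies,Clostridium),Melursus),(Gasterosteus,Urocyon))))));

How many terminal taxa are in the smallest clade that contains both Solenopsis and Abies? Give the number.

19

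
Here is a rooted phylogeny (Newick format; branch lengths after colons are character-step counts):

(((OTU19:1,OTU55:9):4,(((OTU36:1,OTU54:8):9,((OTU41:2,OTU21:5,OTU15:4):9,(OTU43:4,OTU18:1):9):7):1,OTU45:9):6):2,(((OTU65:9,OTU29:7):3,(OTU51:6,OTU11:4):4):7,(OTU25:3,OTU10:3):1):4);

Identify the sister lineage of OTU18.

OTU18 attaches to the tree at the node subtending (OTU43,OTU18).
The other lineage descending from that same node — the sister group — is the single tip OTU43.

OTU43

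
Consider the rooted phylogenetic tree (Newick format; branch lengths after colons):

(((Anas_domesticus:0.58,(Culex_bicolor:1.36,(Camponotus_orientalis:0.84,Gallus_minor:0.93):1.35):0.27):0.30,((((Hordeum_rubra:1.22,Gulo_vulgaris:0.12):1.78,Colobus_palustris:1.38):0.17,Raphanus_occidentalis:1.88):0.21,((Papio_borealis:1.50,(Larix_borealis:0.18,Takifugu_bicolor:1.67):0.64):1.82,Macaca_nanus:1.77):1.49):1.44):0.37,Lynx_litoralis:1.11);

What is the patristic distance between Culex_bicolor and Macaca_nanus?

6.63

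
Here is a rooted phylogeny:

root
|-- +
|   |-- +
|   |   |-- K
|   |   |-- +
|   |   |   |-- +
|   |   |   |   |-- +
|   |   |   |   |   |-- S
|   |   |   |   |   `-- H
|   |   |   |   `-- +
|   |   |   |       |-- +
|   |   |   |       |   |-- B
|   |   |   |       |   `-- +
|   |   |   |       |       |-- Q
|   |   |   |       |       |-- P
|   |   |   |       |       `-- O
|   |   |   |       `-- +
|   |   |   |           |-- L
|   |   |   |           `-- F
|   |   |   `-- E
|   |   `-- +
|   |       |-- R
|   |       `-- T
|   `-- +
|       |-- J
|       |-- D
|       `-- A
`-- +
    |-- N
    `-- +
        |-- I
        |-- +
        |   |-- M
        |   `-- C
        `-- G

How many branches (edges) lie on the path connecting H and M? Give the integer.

10

The MRCA of H and M is the root of the tree.
From H up to that node: 6 branches. From M up to the same node: 4 branches. Total: 6 + 4 = 10.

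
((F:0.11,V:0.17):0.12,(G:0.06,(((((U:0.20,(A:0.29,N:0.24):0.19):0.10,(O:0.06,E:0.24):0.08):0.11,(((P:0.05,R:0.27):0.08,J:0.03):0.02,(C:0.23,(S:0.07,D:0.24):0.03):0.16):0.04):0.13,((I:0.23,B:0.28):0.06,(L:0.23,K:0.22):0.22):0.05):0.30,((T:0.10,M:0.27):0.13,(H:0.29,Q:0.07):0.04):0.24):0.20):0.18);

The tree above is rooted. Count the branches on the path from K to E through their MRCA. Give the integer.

The MRCA of K and E is the node subtending ((((U,(A,N)),(O,E)),(((P,R),J),(C,(S,D)))),((I,B),(L,K))).
From K up to that node: 3 branches. From E up to the same node: 4 branches. Total: 3 + 4 = 7.

7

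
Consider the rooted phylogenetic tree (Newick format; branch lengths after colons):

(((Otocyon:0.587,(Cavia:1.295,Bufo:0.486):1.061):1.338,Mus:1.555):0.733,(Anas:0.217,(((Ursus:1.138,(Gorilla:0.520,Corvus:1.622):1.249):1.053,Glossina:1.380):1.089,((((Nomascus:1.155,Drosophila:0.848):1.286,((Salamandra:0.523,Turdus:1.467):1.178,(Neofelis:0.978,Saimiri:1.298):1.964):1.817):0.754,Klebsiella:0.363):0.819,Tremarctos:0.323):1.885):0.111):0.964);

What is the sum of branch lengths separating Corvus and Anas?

The path runs Corvus → … → MRCA → … → Anas; the MRCA is the node subtending (Anas,(((Ursus,(Gorilla,Corvus)),Glossina),((((Nomascus,Drosophila),((Salamandra,Turdus),(Neofelis,Saimiri))),Klebsiella),Tremarctos))).
Branch lengths along that path: 1.622 + 1.249 + 1.053 + 1.089 + 0.111 + 0.217 = 5.341.

5.341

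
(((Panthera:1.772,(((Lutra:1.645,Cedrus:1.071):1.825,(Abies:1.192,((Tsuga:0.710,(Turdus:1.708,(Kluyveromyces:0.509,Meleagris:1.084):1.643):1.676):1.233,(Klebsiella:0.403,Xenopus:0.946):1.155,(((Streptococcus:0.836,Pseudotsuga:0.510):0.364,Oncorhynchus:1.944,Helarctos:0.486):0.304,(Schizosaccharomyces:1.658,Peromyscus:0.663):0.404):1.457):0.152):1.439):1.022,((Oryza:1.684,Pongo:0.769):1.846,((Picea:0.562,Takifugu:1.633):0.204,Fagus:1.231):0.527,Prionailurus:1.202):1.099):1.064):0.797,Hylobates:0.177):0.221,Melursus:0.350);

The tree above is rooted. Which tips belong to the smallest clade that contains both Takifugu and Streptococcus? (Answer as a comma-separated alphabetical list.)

Abies, Cedrus, Fagus, Helarctos, Klebsiella, Kluyveromyces, Lutra, Meleagris, Oncorhynchus, Oryza, Peromyscus, Picea, Pongo, Prionailurus, Pseudotsuga, Schizosaccharomyces, Streptococcus, Takifugu, Tsuga, Turdus, Xenopus

Tracing Takifugu: it sits inside (Picea,Takifugu).
Tracing Streptococcus: it sits inside (Streptococcus,Pseudotsuga).
The smallest clade enclosing both is (((Lutra,Cedrus),(Abies,((Tsuga,(Turdus,(Kluyveromyces,Meleagris))),(Klebsiella,Xenopus),(((Streptococcus,Pseudotsuga),Oncorhynchus,Helarctos),(Schizosaccharomyces,Peromyscus))))),((Oryza,Pongo),((Picea,Takifugu),Fagus),Prionailurus)); the answer is its 21 terminal taxa in alphabetical order.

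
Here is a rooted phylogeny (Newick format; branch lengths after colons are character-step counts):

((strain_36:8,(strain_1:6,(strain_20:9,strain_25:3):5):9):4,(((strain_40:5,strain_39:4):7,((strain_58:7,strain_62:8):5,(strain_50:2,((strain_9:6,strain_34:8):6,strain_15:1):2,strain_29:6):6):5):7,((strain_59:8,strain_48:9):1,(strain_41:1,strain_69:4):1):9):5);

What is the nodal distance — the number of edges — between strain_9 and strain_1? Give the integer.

10

The MRCA of strain_9 and strain_1 is the root of the tree.
From strain_9 up to that node: 7 branches. From strain_1 up to the same node: 3 branches. Total: 7 + 3 = 10.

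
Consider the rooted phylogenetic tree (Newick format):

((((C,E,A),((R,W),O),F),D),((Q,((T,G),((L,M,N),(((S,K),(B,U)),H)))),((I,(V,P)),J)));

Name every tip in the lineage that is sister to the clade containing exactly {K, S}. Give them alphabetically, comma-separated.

The clade containing exactly {K, S} attaches to the tree at the node subtending ((S,K),(B,U)).
The other lineage descending from that same node — the sister group — is (B,U); its 2 tips in alphabetical order are the answer.

B, U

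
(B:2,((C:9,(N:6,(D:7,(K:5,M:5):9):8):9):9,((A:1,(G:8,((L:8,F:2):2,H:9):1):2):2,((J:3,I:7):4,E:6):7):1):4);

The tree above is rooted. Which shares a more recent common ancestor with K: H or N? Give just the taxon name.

The MRCA of K and N subtends (N,(D,(K,M))) (4 taxa).
The MRCA of K and H subtends ((C,(N,(D,(K,M)))),((A,(G,((L,F),H))),((J,I),E))) (13 taxa).
The first is nested inside the second, so K shares a more recent common ancestor with N.

N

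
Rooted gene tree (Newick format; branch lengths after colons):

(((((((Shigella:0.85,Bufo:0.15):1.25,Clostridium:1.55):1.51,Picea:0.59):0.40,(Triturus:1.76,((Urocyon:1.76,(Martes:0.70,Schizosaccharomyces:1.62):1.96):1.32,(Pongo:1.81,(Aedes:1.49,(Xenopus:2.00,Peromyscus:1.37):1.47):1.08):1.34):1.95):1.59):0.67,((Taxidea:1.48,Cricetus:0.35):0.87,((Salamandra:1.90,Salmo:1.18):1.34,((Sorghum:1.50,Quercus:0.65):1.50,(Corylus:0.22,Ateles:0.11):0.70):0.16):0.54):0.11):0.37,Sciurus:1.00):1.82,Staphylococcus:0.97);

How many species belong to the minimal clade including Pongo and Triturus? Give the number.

8

The MRCA of Pongo and Triturus is the node subtending (Triturus,((Urocyon,(Martes,Schizosaccharomyces)),(Pongo,(Aedes,(Xenopus,Peromyscus))))).
That clade contains 8 terminal taxa: Aedes, Martes, Peromyscus, Pongo, Schizosaccharomyces, Triturus, Urocyon, Xenopus.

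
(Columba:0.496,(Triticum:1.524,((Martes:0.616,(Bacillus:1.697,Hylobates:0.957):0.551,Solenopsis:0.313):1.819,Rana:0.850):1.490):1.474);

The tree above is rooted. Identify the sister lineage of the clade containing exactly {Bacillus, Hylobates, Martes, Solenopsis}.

The clade containing exactly {Bacillus, Hylobates, Martes, Solenopsis} attaches to the tree at the node subtending ((Martes,(Bacillus,Hylobates),Solenopsis),Rana).
The other lineage descending from that same node — the sister group — is the single tip Rana.

Rana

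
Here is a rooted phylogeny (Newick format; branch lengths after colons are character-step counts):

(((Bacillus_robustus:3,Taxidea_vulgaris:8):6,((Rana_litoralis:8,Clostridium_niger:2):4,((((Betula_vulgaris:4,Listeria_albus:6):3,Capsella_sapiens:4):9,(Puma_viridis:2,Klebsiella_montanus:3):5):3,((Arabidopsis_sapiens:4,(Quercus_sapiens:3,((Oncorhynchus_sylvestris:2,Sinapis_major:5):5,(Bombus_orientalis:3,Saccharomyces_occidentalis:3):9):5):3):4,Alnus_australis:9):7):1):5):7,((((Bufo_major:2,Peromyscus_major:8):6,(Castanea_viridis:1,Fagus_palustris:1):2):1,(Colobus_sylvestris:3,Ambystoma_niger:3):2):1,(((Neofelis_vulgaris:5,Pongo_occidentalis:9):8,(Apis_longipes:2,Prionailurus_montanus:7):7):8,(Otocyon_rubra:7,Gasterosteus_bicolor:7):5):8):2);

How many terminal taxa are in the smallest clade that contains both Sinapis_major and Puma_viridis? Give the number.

12

The MRCA of Sinapis_major and Puma_viridis is the node subtending ((((Betula_vulgaris,Listeria_albus),Capsella_sapiens),(Puma_viridis,Klebsiella_montanus)),((Arabidopsis_sapiens,(Quercus_sapiens,((Oncorhynchus_sylvestris,Sinapis_major),(Bombus_orientalis,Saccharomyces_occidentalis)))),Alnus_australis)).
That clade contains 12 terminal taxa: Alnus_australis, Arabidopsis_sapiens, Betula_vulgaris, Bombus_orientalis, Capsella_sapiens, Klebsiella_montanus, Listeria_albus, Oncorhynchus_sylvestris, Puma_viridis, Quercus_sapiens, Saccharomyces_occidentalis, Sinapis_major.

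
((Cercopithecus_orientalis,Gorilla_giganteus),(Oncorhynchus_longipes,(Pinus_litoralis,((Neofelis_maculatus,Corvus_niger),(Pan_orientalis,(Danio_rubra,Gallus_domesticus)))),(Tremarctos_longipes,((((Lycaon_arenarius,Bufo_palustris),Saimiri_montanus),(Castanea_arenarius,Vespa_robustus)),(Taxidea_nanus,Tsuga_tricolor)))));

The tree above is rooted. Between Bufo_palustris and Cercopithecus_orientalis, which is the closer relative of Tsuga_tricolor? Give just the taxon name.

The MRCA of Tsuga_tricolor and Bufo_palustris subtends ((((Lycaon_arenarius,Bufo_palustris),Saimiri_montanus),(Castanea_arenarius,Vespa_robustus)),(Taxidea_nanus,Tsuga_tricolor)) (7 taxa).
The MRCA of Tsuga_tricolor and Cercopithecus_orientalis is the root, subtending the entire tree (17 taxa).
The first is nested inside the second, so Tsuga_tricolor shares a more recent common ancestor with Bufo_palustris.

Bufo_palustris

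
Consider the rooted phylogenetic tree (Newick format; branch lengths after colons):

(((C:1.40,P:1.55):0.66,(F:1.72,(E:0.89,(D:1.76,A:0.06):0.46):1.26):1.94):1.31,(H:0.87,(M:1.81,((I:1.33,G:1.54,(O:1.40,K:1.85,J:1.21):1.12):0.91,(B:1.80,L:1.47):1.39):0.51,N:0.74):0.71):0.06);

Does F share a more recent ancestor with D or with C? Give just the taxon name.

The MRCA of F and D subtends (F,(E,(D,A))) (4 taxa).
The MRCA of F and C subtends ((C,P),(F,(E,(D,A)))) (6 taxa).
The first is nested inside the second, so F shares a more recent common ancestor with D.

D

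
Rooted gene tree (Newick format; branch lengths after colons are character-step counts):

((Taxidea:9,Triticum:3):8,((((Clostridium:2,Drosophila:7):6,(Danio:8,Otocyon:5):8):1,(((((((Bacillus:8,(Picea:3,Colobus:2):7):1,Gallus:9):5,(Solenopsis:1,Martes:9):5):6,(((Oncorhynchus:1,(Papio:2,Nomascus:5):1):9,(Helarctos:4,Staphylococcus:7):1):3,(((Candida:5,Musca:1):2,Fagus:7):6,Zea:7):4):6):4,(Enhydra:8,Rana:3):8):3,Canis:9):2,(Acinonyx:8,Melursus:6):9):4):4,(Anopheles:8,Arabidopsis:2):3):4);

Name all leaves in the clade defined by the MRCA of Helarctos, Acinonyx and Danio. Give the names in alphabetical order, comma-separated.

Tracing Helarctos: it sits inside (Helarctos,Staphylococcus).
Tracing Acinonyx: it sits inside (Acinonyx,Melursus).
Tracing Danio: it sits inside (Danio,Otocyon).
The smallest clade enclosing all 3 is (((Clostridium,Drosophila),(Danio,Otocyon)),(((((((Bacillus,(Picea,Colobus)),Gallus),(Solenopsis,Martes)),(((Oncorhynchus,(Papio,Nomascus)),(Helarctos,Staphylococcus)),(((Candida,Musca),Fagus),Zea))),(Enhydra,Rana)),Canis),(Acinonyx,Melursus))); the answer is its 24 terminal taxa in alphabetical order.

Acinonyx, Bacillus, Candida, Canis, Clostridium, Colobus, Danio, Drosophila, Enhydra, Fagus, Gallus, Helarctos, Martes, Melursus, Musca, Nomascus, Oncorhynchus, Otocyon, Papio, Picea, Rana, Solenopsis, Staphylococcus, Zea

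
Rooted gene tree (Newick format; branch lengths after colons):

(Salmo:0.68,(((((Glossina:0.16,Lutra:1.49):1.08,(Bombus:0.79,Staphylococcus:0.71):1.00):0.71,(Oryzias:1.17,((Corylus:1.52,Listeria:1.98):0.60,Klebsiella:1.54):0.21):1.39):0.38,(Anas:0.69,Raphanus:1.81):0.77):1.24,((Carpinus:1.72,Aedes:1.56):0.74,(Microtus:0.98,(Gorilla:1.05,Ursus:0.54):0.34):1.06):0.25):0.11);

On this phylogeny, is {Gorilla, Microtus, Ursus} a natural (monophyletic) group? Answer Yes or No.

The most recent common ancestor of these taxa subtends (Microtus,(Gorilla,Ursus)).
That clade has exactly 3 tips — every listed taxon and nothing else — so the group is monophyletic.

Yes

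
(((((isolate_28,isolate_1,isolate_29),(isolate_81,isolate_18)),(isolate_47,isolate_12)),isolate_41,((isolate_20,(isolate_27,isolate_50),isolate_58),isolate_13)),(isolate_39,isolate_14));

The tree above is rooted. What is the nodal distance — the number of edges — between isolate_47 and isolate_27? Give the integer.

7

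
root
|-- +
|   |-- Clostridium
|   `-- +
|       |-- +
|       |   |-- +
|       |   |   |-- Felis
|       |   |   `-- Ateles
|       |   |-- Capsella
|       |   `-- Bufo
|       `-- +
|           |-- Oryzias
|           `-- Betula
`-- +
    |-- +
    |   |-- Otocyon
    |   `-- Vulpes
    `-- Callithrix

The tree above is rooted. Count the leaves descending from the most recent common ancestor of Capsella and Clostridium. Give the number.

7

The MRCA of Capsella and Clostridium is the node subtending (Clostridium,(((Felis,Ateles),Capsella,Bufo),(Oryzias,Betula))).
That clade contains 7 terminal taxa: Ateles, Betula, Bufo, Capsella, Clostridium, Felis, Oryzias.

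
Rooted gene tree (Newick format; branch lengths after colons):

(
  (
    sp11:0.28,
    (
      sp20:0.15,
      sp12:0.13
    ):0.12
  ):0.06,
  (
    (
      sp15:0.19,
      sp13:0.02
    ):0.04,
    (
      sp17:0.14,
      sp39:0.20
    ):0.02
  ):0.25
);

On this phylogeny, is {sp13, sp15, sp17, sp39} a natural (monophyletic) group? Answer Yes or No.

Yes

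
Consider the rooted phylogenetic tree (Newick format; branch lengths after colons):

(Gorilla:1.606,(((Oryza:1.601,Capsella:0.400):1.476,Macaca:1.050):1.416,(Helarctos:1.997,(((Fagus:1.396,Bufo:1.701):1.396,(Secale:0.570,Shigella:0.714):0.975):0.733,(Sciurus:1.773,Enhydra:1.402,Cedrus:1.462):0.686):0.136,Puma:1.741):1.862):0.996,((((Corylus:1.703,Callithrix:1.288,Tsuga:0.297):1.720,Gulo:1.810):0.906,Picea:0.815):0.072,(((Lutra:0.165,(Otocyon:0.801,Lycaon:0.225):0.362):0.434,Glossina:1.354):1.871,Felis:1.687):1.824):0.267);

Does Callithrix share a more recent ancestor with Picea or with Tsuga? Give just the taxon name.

The MRCA of Callithrix and Tsuga subtends (Corylus,Callithrix,Tsuga) (3 taxa).
The MRCA of Callithrix and Picea subtends (((Corylus,Callithrix,Tsuga),Gulo),Picea) (5 taxa).
The first is nested inside the second, so Callithrix shares a more recent common ancestor with Tsuga.

Tsuga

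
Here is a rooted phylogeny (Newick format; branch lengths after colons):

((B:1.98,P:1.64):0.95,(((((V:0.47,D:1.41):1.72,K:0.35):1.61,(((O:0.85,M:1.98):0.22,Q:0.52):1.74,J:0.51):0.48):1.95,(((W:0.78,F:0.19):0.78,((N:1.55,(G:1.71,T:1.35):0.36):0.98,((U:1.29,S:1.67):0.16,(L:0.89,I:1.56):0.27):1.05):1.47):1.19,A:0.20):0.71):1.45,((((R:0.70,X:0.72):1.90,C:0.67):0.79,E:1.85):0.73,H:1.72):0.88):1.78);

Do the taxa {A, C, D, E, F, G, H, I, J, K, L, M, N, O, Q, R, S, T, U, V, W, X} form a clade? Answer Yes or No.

Yes

The most recent common ancestor of these taxa subtends (((((V,D),K),(((O,M),Q),J)),(((W,F),((N,(G,T)),((U,S),(L,I)))),A)),((((R,X),C),E),H)).
That clade has exactly 22 tips — every listed taxon and nothing else — so the group is monophyletic.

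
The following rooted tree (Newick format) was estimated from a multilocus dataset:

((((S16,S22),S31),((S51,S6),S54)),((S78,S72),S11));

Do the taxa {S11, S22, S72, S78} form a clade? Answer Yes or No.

No

The MRCA of the listed taxa is the root, so the smallest clade containing them is the whole tree.
That clade also contains S16, S31, S51, S54, S6, which are not in the proposed group, so the group is not monophyletic.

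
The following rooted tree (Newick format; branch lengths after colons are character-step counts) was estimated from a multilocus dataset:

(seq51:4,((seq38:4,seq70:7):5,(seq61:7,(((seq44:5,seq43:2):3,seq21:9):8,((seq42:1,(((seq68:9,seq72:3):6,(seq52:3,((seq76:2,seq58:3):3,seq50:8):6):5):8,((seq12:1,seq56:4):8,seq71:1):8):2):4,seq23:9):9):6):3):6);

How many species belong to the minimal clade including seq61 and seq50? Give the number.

15

The MRCA of seq61 and seq50 is the node subtending (seq61,(((seq44,seq43),seq21),((seq42,(((seq68,seq72),(seq52,((seq76,seq58),seq50))),((seq12,seq56),seq71))),seq23))).
That clade contains 15 terminal taxa: seq12, seq21, seq23, seq42, seq43, seq44, seq50, seq52, seq56, seq58, seq61, seq68, seq71, seq72, seq76.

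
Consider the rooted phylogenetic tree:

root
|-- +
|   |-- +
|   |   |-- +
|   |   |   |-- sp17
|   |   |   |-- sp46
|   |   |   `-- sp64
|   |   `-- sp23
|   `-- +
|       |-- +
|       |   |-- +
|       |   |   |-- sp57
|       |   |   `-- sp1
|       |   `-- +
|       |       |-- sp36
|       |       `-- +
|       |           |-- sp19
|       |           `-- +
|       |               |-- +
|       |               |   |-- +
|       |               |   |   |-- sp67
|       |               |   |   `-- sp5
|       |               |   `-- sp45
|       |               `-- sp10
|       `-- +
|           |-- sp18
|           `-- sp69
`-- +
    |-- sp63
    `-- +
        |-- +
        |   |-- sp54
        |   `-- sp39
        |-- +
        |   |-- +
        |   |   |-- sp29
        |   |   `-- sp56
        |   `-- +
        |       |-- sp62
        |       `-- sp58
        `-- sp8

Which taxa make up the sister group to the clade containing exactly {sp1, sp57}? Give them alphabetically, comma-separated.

The clade containing exactly {sp1, sp57} attaches to the tree at the node subtending ((sp57,sp1),(sp36,(sp19,(((sp67,sp5),sp45),sp10)))).
The other lineage descending from that same node — the sister group — is (sp36,(sp19,(((sp67,sp5),sp45),sp10))); its 6 tips in alphabetical order are the answer.

sp10, sp19, sp36, sp45, sp5, sp67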